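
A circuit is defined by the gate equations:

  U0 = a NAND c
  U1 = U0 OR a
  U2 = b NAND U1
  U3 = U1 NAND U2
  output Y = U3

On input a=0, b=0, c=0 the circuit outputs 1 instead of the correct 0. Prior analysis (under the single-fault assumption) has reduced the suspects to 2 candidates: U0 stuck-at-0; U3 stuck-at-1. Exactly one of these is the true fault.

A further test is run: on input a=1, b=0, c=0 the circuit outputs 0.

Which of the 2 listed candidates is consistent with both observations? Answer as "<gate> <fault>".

Evaluate each candidate on input a=1, b=0, c=0:
  U0 stuck-at-0: U0=0 [stuck-at-0], U1=1, U2=1, U3=0 → 0 — matches
  U3 stuck-at-1: U0=1, U1=1, U2=1, U3=1 [stuck-at-1] → 1 — eliminated
Only U0 stuck-at-0 reproduces the observed 0.

U0 stuck-at-0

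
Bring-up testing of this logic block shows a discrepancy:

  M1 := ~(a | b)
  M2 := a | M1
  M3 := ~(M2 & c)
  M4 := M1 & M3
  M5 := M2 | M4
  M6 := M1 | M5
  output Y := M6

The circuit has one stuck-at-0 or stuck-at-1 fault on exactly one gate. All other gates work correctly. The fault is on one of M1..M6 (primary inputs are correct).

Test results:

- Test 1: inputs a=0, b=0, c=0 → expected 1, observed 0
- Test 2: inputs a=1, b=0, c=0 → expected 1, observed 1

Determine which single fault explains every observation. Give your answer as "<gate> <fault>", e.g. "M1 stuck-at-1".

Fault-free values for test 1 (a=0, b=0, c=0): M1=1, M2=1, M3=1, M4=1, M5=1, M6=1, giving Y=1. Observed 0.
Test 1: faults giving observed 0 are {M1 stuck-at-0, M6 stuck-at-0}.
Test 2 (a=1, b=0, c=0): fault-free M1=0, M2=1, M3=1, M4=0, M5=1, M6=1 → 1; observed 1. Eliminates M6 stuck-at-0.
Only M1 stuck-at-0 is consistent with every test.

M1 stuck-at-0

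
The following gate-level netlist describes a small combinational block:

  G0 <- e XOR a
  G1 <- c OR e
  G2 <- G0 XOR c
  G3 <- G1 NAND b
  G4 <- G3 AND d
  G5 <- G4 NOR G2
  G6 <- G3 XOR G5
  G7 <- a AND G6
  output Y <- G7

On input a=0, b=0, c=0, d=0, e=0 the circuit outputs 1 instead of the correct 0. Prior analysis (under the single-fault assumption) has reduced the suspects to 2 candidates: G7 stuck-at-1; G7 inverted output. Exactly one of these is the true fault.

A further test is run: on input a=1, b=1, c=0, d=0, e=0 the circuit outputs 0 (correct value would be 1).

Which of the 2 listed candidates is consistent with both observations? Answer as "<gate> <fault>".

Evaluate each candidate on input a=1, b=1, c=0, d=0, e=0:
  G7 stuck-at-1: G0=1, G1=0, G2=1, G3=1, G4=0, G5=0, G6=1, G7=1 [stuck-at-1] → 1 — eliminated
  G7 inverted output: G0=1, G1=0, G2=1, G3=1, G4=0, G5=0, G6=1, G7=0 [inverted output] → 0 — matches
Only G7 inverted output reproduces the observed 0.

G7 inverted output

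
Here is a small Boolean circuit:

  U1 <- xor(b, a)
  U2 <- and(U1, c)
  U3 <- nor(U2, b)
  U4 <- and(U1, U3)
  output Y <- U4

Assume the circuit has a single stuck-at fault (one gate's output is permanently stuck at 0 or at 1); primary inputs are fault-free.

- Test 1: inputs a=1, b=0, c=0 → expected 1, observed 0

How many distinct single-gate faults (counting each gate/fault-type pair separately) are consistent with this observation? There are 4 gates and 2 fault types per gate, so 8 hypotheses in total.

Fault-free: U1=1, U2=0, U3=1, U4=1 → 1. Observed 0.
  U1 stuck-at-0: output 0 ✓
  U1 stuck-at-1: output 1 ✗
  U2 stuck-at-0: output 1 ✗
  U2 stuck-at-1: output 0 ✓
  U3 stuck-at-0: output 0 ✓
  U3 stuck-at-1: output 1 ✗
  U4 stuck-at-0: output 0 ✓
  U4 stuck-at-1: output 1 ✗
Consistent faults: {U1 stuck-at-0, U2 stuck-at-1, U3 stuck-at-0, U4 stuck-at-0} — 4 in all.

4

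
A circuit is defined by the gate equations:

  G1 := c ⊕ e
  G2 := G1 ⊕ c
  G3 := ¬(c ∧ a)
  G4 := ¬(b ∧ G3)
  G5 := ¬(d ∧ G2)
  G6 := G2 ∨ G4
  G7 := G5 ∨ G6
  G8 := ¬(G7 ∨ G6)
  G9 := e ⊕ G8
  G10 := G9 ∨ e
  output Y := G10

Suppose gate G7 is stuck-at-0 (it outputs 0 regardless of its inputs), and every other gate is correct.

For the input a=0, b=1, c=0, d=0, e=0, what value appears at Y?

1

Propagate with G7 forced: G1=0, G2=0, G3=1, G4=0, G5=1, G6=0, G7=0 [stuck-at-0], G8=1, G9=1, G10=1.
So Y = 1. (Without the fault it would be 0.)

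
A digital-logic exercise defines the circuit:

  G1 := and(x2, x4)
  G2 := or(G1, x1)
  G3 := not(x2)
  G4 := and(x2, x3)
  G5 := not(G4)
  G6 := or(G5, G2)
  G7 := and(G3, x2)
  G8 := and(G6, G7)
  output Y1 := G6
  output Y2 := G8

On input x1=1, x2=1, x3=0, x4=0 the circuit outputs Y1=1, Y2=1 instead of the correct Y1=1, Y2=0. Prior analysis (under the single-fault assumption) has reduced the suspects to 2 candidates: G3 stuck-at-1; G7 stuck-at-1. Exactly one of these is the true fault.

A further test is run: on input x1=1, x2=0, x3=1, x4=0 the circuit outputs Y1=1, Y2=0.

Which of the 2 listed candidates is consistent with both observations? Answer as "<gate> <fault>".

Evaluate each candidate on input x1=1, x2=0, x3=1, x4=0:
  G3 stuck-at-1: G1=0, G2=1, G3=1 [stuck-at-1], G4=0, G5=1, G6=1, G7=0, G8=0 → Y1=1, Y2=0 — matches
  G7 stuck-at-1: G1=0, G2=1, G3=1, G4=0, G5=1, G6=1, G7=1 [stuck-at-1], G8=1 → Y1=1, Y2=1 — eliminated
Only G3 stuck-at-1 reproduces the observed Y1=1, Y2=0.

G3 stuck-at-1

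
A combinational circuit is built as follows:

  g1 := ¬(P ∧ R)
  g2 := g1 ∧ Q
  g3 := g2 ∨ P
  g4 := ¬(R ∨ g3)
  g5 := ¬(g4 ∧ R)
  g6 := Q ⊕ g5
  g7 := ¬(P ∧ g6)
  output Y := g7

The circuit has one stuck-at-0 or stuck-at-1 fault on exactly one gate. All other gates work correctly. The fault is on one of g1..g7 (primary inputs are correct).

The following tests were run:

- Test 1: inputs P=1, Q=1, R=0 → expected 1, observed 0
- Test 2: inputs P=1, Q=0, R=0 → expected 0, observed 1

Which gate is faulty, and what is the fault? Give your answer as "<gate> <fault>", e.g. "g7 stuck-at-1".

g5 stuck-at-0

Fault-free values for test 1 (P=1, Q=1, R=0): g1=1, g2=1, g3=1, g4=0, g5=1, g6=0, g7=1, giving Y=1. Observed 0.
Test 1: faults giving observed 0 are {g5 stuck-at-0, g6 stuck-at-1, g7 stuck-at-0}.
Test 2 (P=1, Q=0, R=0): fault-free g1=1, g2=0, g3=1, g4=0, g5=1, g6=1, g7=0 → 0; observed 1. Eliminates g6 stuck-at-1, g7 stuck-at-0.
Only g5 stuck-at-0 is consistent with every test.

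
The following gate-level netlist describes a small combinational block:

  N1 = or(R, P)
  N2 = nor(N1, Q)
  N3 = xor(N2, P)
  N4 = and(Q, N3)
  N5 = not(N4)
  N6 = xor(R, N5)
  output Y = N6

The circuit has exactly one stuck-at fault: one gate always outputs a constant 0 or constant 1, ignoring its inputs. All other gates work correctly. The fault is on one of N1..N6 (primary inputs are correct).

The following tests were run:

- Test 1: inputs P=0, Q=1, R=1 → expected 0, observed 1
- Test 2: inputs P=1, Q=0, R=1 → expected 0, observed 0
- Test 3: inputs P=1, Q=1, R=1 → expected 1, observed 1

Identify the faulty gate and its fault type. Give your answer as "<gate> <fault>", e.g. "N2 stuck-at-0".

N3 stuck-at-1

Fault-free values for test 1 (P=0, Q=1, R=1): N1=1, N2=0, N3=0, N4=0, N5=1, N6=0, giving Y=0. Observed 1.
Test 1: faults giving observed 1 are {N2 stuck-at-1, N3 stuck-at-1, N4 stuck-at-1, N5 stuck-at-0, N6 stuck-at-1}.
Test 2 (P=1, Q=0, R=1): fault-free N1=1, N2=0, N3=1, N4=0, N5=1, N6=0 → 0; observed 0. Eliminates N4 stuck-at-1, N5 stuck-at-0, N6 stuck-at-1.
Test 3 (P=1, Q=1, R=1): fault-free N1=1, N2=0, N3=1, N4=1, N5=0, N6=1 → 1; observed 1. Eliminates N2 stuck-at-1.
Only N3 stuck-at-1 is consistent with every test.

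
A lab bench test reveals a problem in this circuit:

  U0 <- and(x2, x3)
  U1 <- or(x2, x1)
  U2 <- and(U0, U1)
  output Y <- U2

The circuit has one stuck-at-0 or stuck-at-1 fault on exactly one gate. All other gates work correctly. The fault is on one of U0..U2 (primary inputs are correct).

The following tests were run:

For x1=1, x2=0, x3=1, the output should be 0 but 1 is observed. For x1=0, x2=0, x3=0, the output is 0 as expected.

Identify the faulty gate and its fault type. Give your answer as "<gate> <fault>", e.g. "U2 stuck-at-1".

Fault-free values for test 1 (x1=1, x2=0, x3=1): U0=0, U1=1, U2=0, giving Y=0. Observed 1.
Test 1: faults giving observed 1 are {U0 stuck-at-1, U2 stuck-at-1}.
Test 2 (x1=0, x2=0, x3=0): fault-free U0=0, U1=0, U2=0 → 0; observed 0. Eliminates U2 stuck-at-1.
Only U0 stuck-at-1 is consistent with every test.

U0 stuck-at-1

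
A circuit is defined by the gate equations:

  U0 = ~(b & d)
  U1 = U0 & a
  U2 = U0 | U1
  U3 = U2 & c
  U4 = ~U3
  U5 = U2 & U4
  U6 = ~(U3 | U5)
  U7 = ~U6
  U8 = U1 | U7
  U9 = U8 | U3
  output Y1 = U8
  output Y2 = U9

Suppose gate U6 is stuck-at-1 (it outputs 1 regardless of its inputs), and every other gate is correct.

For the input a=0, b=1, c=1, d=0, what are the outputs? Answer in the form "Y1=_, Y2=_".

Y1=0, Y2=1

Propagate with U6 forced: U0=1, U1=0, U2=1, U3=1, U4=0, U5=0, U6=1 [stuck-at-1], U7=0, U8=0, U9=1.
So the outputs are Y1=0, Y2=1. (Without the fault they would be Y1=1, Y2=1.)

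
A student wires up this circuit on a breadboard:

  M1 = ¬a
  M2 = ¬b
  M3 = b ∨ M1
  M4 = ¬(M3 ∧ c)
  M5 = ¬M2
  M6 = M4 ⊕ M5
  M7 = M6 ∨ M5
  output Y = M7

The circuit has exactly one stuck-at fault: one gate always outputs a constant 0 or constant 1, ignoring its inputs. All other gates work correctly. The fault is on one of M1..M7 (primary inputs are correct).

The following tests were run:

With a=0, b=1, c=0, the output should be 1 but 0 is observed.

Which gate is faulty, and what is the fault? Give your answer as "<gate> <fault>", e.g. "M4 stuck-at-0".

M7 stuck-at-0

Fault-free values for test 1 (a=0, b=1, c=0): M1=1, M2=0, M3=1, M4=1, M5=1, M6=0, M7=1, giving Y=1. Observed 0.
Test 1: faults giving observed 0 are {M7 stuck-at-0}.
Only M7 stuck-at-0 is consistent with every test.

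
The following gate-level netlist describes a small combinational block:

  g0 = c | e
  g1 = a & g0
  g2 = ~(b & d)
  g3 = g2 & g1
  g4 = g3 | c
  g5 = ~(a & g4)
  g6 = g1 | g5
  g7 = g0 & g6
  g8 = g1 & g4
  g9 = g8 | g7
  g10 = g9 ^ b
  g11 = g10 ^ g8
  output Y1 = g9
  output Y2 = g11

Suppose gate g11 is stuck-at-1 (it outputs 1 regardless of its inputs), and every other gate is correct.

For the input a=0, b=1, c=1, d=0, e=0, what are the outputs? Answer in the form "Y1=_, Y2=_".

Y1=1, Y2=1

Propagate with g11 forced: g0=1, g1=0, g2=1, g3=0, g4=1, g5=1, g6=1, g7=1, g8=0, g9=1, g10=0, g11=1 [stuck-at-1].
So the outputs are Y1=1, Y2=1. (Without the fault they would be Y1=1, Y2=0.)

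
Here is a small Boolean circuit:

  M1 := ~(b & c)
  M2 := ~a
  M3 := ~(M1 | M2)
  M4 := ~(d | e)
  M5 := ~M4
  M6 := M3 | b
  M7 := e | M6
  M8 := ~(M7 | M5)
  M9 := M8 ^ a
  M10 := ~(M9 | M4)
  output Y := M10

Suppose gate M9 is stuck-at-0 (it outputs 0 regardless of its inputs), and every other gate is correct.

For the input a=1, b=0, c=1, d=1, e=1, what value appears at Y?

1

Propagate with M9 forced: M1=1, M2=0, M3=0, M4=0, M5=1, M6=0, M7=1, M8=0, M9=0 [stuck-at-0], M10=1.
So Y = 1. (Without the fault it would be 0.)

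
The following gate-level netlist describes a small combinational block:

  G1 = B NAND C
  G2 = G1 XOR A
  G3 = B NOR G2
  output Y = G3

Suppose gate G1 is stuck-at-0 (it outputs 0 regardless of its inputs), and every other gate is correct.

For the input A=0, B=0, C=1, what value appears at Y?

1

Propagate with G1 forced: G1=0 [stuck-at-0], G2=0, G3=1.
So Y = 1. (Without the fault it would be 0.)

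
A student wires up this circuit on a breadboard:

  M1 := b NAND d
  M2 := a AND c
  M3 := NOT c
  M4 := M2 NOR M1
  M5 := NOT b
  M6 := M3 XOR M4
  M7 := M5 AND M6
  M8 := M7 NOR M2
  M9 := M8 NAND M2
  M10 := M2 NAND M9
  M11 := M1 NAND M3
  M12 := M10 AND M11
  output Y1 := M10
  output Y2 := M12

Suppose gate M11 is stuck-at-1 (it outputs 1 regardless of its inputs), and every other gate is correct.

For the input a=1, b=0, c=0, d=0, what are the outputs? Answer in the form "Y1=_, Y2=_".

Y1=1, Y2=1

Propagate with M11 forced: M1=1, M2=0, M3=1, M4=0, M5=1, M6=1, M7=1, M8=0, M9=1, M10=1, M11=1 [stuck-at-1], M12=1.
So the outputs are Y1=1, Y2=1. (Without the fault they would be Y1=1, Y2=0.)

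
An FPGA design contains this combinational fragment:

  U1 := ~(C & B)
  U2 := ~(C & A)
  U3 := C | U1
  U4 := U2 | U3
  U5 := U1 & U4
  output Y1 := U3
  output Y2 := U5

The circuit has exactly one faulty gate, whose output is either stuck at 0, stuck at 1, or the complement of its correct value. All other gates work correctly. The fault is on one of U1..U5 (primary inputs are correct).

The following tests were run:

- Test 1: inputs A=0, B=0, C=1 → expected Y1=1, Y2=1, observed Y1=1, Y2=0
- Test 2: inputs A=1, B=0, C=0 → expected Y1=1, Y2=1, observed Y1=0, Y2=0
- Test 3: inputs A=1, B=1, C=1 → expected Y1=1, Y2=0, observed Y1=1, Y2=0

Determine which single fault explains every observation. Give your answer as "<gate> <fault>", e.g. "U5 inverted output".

Fault-free values for test 1 (A=0, B=0, C=1): U1=1, U2=1, U3=1, U4=1, U5=1, giving Y1=1, Y2=1. Observed Y1=1, Y2=0.
Test 1: faults giving observed Y1=1, Y2=0 are {U1 stuck-at-0, U1 inverted output, U4 stuck-at-0, U4 inverted output, U5 stuck-at-0, U5 inverted output}.
Test 2 (A=1, B=0, C=0): fault-free U1=1, U2=1, U3=1, U4=1, U5=1 → Y1=1, Y2=1; observed Y1=0, Y2=0. Eliminates U4 stuck-at-0, U4 inverted output, U5 stuck-at-0, U5 inverted output.
Test 3 (A=1, B=1, C=1): fault-free U1=0, U2=0, U3=1, U4=1, U5=0 → Y1=1, Y2=0; observed Y1=1, Y2=0. Eliminates U1 inverted output.
Only U1 stuck-at-0 is consistent with every test.

U1 stuck-at-0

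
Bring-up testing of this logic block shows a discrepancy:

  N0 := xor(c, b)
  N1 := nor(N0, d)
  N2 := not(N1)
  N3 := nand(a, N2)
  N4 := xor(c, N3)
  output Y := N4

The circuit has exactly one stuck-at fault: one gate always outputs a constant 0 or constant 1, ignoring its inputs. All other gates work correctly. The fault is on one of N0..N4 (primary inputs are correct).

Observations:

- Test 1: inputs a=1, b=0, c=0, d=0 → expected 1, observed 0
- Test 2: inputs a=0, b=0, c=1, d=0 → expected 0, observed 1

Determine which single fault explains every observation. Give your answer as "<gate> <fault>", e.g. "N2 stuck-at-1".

N3 stuck-at-0

Fault-free values for test 1 (a=1, b=0, c=0, d=0): N0=0, N1=1, N2=0, N3=1, N4=1, giving Y=1. Observed 0.
Test 1: faults giving observed 0 are {N0 stuck-at-1, N1 stuck-at-0, N2 stuck-at-1, N3 stuck-at-0, N4 stuck-at-0}.
Test 2 (a=0, b=0, c=1, d=0): fault-free N0=1, N1=0, N2=1, N3=1, N4=0 → 0; observed 1. Eliminates N0 stuck-at-1, N1 stuck-at-0, N2 stuck-at-1, N4 stuck-at-0.
Only N3 stuck-at-0 is consistent with every test.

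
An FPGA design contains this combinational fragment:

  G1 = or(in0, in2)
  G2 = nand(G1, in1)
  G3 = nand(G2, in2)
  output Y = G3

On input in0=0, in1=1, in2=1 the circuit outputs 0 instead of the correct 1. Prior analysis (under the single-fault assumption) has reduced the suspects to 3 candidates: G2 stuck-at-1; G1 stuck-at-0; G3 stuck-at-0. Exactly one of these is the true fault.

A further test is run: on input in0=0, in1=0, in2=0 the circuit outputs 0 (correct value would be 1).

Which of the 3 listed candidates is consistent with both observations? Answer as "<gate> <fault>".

Evaluate each candidate on input in0=0, in1=0, in2=0:
  G2 stuck-at-1: G1=0, G2=1 [stuck-at-1], G3=1 → 1 — eliminated
  G1 stuck-at-0: G1=0 [stuck-at-0], G2=1, G3=1 → 1 — eliminated
  G3 stuck-at-0: G1=0, G2=1, G3=0 [stuck-at-0] → 0 — matches
Only G3 stuck-at-0 reproduces the observed 0.

G3 stuck-at-0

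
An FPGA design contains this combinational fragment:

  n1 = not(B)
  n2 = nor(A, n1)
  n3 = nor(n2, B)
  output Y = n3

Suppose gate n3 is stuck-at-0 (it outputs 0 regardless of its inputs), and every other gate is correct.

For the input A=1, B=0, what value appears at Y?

Propagate with n3 forced: n1=1, n2=0, n3=0 [stuck-at-0].
So Y = 0. (Without the fault it would be 1.)

0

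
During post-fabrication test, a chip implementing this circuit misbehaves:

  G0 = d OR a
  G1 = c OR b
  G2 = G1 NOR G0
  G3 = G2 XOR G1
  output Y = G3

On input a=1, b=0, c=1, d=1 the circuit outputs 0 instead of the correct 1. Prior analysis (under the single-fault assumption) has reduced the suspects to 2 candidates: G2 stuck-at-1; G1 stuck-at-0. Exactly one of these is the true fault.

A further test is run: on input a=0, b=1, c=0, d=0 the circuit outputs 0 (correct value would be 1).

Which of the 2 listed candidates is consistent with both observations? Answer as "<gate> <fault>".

Evaluate each candidate on input a=0, b=1, c=0, d=0:
  G2 stuck-at-1: G0=0, G1=1, G2=1 [stuck-at-1], G3=0 → 0 — matches
  G1 stuck-at-0: G0=0, G1=0 [stuck-at-0], G2=1, G3=1 → 1 — eliminated
Only G2 stuck-at-1 reproduces the observed 0.

G2 stuck-at-1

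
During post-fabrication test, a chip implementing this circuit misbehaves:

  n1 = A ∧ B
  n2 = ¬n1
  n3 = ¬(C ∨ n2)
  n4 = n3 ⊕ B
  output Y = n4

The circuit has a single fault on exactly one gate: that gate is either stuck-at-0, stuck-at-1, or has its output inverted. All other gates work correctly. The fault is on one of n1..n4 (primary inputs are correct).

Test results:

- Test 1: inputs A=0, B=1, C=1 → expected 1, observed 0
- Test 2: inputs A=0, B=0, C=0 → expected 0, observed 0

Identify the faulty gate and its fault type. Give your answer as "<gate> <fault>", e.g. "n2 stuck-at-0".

n4 stuck-at-0

Fault-free values for test 1 (A=0, B=1, C=1): n1=0, n2=1, n3=0, n4=1, giving Y=1. Observed 0.
Test 1: faults giving observed 0 are {n3 stuck-at-1, n3 inverted output, n4 stuck-at-0, n4 inverted output}.
Test 2 (A=0, B=0, C=0): fault-free n1=0, n2=1, n3=0, n4=0 → 0; observed 0. Eliminates n3 stuck-at-1, n3 inverted output, n4 inverted output.
Only n4 stuck-at-0 is consistent with every test.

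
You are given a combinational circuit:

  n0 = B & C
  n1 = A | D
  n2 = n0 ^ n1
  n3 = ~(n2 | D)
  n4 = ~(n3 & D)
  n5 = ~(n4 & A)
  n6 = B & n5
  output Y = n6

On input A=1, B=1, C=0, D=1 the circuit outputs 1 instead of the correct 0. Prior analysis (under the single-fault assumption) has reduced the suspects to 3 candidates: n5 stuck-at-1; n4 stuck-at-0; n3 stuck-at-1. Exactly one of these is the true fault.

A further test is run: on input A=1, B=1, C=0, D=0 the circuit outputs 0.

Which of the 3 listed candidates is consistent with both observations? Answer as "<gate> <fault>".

n3 stuck-at-1

Evaluate each candidate on input A=1, B=1, C=0, D=0:
  n5 stuck-at-1: n0=0, n1=1, n2=1, n3=0, n4=1, n5=1 [stuck-at-1], n6=1 → 1 — eliminated
  n4 stuck-at-0: n0=0, n1=1, n2=1, n3=0, n4=0 [stuck-at-0], n5=1, n6=1 → 1 — eliminated
  n3 stuck-at-1: n0=0, n1=1, n2=1, n3=1 [stuck-at-1], n4=1, n5=0, n6=0 → 0 — matches
Only n3 stuck-at-1 reproduces the observed 0.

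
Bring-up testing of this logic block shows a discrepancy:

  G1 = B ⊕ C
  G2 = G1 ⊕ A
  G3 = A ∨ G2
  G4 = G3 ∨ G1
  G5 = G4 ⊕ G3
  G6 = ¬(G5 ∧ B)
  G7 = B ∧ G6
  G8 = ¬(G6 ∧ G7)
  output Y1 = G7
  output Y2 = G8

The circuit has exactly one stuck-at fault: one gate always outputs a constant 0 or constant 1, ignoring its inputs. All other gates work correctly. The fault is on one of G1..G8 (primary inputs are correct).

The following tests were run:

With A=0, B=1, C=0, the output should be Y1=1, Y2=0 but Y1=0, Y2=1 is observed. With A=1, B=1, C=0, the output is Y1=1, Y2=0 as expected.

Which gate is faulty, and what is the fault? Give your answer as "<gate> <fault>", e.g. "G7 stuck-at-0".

Fault-free values for test 1 (A=0, B=1, C=0): G1=1, G2=1, G3=1, G4=1, G5=0, G6=1, G7=1, G8=0, giving Y1=1, Y2=0. Observed Y1=0, Y2=1.
Test 1: faults giving observed Y1=0, Y2=1 are {G2 stuck-at-0, G3 stuck-at-0, G4 stuck-at-0, G5 stuck-at-1, G6 stuck-at-0, G7 stuck-at-0}.
Test 2 (A=1, B=1, C=0): fault-free G1=1, G2=0, G3=1, G4=1, G5=0, G6=1, G7=1, G8=0 → Y1=1, Y2=0; observed Y1=1, Y2=0. Eliminates G3 stuck-at-0, G4 stuck-at-0, G5 stuck-at-1, G6 stuck-at-0, G7 stuck-at-0.
Only G2 stuck-at-0 is consistent with every test.

G2 stuck-at-0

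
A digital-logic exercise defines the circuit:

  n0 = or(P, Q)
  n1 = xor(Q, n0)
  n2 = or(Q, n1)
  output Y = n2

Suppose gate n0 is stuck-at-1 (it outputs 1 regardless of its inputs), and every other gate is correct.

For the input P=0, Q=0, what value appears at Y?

1

Propagate with n0 forced: n0=1 [stuck-at-1], n1=1, n2=1.
So Y = 1. (Without the fault it would be 0.)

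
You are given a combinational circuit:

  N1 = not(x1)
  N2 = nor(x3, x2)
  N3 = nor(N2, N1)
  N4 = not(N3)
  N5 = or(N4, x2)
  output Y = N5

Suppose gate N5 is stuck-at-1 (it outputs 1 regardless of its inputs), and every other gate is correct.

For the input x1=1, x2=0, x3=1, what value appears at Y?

1

Propagate with N5 forced: N1=0, N2=0, N3=1, N4=0, N5=1 [stuck-at-1].
So Y = 1. (Without the fault it would be 0.)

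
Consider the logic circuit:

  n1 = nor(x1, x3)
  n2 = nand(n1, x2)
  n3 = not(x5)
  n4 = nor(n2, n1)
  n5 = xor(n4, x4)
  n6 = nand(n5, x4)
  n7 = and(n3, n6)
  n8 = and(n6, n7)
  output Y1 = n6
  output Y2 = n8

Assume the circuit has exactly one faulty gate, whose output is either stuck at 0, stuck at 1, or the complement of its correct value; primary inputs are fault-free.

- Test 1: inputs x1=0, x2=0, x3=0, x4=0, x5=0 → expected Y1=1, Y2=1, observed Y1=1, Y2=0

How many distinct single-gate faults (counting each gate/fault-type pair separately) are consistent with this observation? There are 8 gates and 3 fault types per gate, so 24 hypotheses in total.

6

Fault-free: n1=1, n2=1, n3=1, n4=0, n5=0, n6=1, n7=1, n8=1 → Y1=1, Y2=1. Observed Y1=1, Y2=0.
  n1: none of the 3 fault types match ✗
  n2: none of the 3 fault types match ✗
  n3: stuck-at-0, inverted output ✓; others ✗
  n4: none of the 3 fault types match ✗
  n5: none of the 3 fault types match ✗
  n6: none of the 3 fault types match ✗
  n7: stuck-at-0, inverted output ✓; others ✗
  n8: stuck-at-0, inverted output ✓; others ✗
Consistent faults: {n3 stuck-at-0, n3 inverted output, n7 stuck-at-0, n7 inverted output, n8 stuck-at-0, n8 inverted output} — 6 in all.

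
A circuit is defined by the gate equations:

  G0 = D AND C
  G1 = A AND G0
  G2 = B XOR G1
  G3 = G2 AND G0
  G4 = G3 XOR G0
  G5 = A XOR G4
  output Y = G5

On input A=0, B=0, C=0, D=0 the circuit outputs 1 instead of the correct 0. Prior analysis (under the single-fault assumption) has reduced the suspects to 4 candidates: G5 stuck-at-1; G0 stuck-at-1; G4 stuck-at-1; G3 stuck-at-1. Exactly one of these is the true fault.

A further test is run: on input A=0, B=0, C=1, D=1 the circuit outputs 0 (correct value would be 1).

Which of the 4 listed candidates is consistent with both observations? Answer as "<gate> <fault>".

G3 stuck-at-1

Evaluate each candidate on input A=0, B=0, C=1, D=1:
  G5 stuck-at-1: G0=1, G1=0, G2=0, G3=0, G4=1, G5=1 [stuck-at-1] → 1 — eliminated
  G0 stuck-at-1: G0=1 [stuck-at-1], G1=0, G2=0, G3=0, G4=1, G5=1 → 1 — eliminated
  G4 stuck-at-1: G0=1, G1=0, G2=0, G3=0, G4=1 [stuck-at-1], G5=1 → 1 — eliminated
  G3 stuck-at-1: G0=1, G1=0, G2=0, G3=1 [stuck-at-1], G4=0, G5=0 → 0 — matches
Only G3 stuck-at-1 reproduces the observed 0.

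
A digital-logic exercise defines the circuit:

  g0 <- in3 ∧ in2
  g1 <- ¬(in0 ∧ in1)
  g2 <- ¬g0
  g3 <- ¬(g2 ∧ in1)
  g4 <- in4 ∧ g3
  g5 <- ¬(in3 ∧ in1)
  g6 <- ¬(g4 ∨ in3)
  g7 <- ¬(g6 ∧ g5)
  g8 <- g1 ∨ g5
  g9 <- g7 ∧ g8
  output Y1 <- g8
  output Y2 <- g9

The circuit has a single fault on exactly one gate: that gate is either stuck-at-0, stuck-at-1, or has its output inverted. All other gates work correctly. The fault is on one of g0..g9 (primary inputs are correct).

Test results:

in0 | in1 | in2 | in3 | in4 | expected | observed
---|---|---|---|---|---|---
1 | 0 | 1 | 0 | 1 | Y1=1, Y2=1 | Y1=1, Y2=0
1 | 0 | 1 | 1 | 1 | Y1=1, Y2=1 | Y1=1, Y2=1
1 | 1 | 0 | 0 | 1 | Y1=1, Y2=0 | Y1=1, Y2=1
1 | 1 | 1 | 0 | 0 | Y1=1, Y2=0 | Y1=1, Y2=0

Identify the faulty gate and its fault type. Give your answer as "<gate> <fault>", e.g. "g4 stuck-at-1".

g3 inverted output

Fault-free values for test 1 (in0=1, in1=0, in2=1, in3=0, in4=1): g0=0, g1=1, g2=1, g3=1, g4=1, g5=1, g6=0, g7=1, g8=1, g9=1, giving Y1=1, Y2=1. Observed Y1=1, Y2=0.
Test 1: faults giving observed Y1=1, Y2=0 are {g3 stuck-at-0, g3 inverted output, g4 stuck-at-0, g4 inverted output, g6 stuck-at-1, g6 inverted output, g7 stuck-at-0, g7 inverted output, g9 stuck-at-0, g9 inverted output}.
Test 2 (in0=1, in1=0, in2=1, in3=1, in4=1): fault-free g0=1, g1=1, g2=0, g3=1, g4=1, g5=1, g6=0, g7=1, g8=1, g9=1 → Y1=1, Y2=1; observed Y1=1, Y2=1. Eliminates g6 stuck-at-1, g6 inverted output, g7 stuck-at-0, g7 inverted output, g9 stuck-at-0, g9 inverted output.
Test 3 (in0=1, in1=1, in2=0, in3=0, in4=1): fault-free g0=0, g1=0, g2=1, g3=0, g4=0, g5=1, g6=1, g7=0, g8=1, g9=0 → Y1=1, Y2=0; observed Y1=1, Y2=1. Eliminates g3 stuck-at-0, g4 stuck-at-0.
Test 4 (in0=1, in1=1, in2=1, in3=0, in4=0): fault-free g0=0, g1=0, g2=1, g3=0, g4=0, g5=1, g6=1, g7=0, g8=1, g9=0 → Y1=1, Y2=0; observed Y1=1, Y2=0. Eliminates g4 inverted output.
Only g3 inverted output is consistent with every test.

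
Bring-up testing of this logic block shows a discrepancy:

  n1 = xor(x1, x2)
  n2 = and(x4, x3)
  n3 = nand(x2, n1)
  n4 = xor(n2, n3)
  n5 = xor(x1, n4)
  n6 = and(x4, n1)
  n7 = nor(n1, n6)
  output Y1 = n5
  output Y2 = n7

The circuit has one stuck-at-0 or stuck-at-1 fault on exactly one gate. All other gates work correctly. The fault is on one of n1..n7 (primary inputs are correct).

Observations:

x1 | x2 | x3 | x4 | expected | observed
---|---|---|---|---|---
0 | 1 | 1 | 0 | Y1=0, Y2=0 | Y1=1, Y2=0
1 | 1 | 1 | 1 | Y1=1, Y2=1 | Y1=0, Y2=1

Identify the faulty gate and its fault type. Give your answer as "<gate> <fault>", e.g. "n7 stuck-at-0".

n4 stuck-at-1

Fault-free values for test 1 (x1=0, x2=1, x3=1, x4=0): n1=1, n2=0, n3=0, n4=0, n5=0, n6=0, n7=0, giving Y1=0, Y2=0. Observed Y1=1, Y2=0.
Test 1: faults giving observed Y1=1, Y2=0 are {n2 stuck-at-1, n3 stuck-at-1, n4 stuck-at-1, n5 stuck-at-1}.
Test 2 (x1=1, x2=1, x3=1, x4=1): fault-free n1=0, n2=1, n3=1, n4=0, n5=1, n6=0, n7=1 → Y1=1, Y2=1; observed Y1=0, Y2=1. Eliminates n2 stuck-at-1, n3 stuck-at-1, n5 stuck-at-1.
Only n4 stuck-at-1 is consistent with every test.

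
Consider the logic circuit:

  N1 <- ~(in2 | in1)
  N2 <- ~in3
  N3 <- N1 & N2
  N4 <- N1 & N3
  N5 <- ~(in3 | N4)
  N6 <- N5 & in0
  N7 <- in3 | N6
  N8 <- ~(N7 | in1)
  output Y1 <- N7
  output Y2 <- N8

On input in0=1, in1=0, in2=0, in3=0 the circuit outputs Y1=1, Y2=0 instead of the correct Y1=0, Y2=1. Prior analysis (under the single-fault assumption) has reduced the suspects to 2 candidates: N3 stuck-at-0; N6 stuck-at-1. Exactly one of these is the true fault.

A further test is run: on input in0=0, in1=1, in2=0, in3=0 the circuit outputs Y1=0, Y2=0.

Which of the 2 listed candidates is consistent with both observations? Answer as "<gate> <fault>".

N3 stuck-at-0

Evaluate each candidate on input in0=0, in1=1, in2=0, in3=0:
  N3 stuck-at-0: N1=0, N2=1, N3=0 [stuck-at-0], N4=0, N5=1, N6=0, N7=0, N8=0 → Y1=0, Y2=0 — matches
  N6 stuck-at-1: N1=0, N2=1, N3=0, N4=0, N5=1, N6=1 [stuck-at-1], N7=1, N8=0 → Y1=1, Y2=0 — eliminated
Only N3 stuck-at-0 reproduces the observed Y1=0, Y2=0.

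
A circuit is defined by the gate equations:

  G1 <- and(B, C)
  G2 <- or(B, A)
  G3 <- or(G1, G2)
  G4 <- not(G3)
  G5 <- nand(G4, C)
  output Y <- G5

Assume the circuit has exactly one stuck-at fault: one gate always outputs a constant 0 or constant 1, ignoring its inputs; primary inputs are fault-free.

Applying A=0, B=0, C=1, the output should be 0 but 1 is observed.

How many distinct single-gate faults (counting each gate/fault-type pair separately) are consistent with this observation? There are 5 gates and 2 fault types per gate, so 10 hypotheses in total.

5

Fault-free: G1=0, G2=0, G3=0, G4=1, G5=0 → 0. Observed 1.
  G1 stuck-at-0: output 0 ✗
  G1 stuck-at-1: output 1 ✓
  G2 stuck-at-0: output 0 ✗
  G2 stuck-at-1: output 1 ✓
  G3 stuck-at-0: output 0 ✗
  G3 stuck-at-1: output 1 ✓
  G4 stuck-at-0: output 1 ✓
  G4 stuck-at-1: output 0 ✗
  G5 stuck-at-0: output 0 ✗
  G5 stuck-at-1: output 1 ✓
Consistent faults: {G1 stuck-at-1, G2 stuck-at-1, G3 stuck-at-1, G4 stuck-at-0, G5 stuck-at-1} — 5 in all.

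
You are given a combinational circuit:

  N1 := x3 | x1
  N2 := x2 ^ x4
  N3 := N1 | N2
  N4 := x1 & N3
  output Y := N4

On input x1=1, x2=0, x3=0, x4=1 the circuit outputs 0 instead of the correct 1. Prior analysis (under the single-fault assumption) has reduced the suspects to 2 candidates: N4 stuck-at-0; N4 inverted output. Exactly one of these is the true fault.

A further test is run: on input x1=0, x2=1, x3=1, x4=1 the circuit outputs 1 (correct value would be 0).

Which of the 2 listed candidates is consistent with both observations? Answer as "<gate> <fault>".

Evaluate each candidate on input x1=0, x2=1, x3=1, x4=1:
  N4 stuck-at-0: N1=1, N2=0, N3=1, N4=0 [stuck-at-0] → 0 — eliminated
  N4 inverted output: N1=1, N2=0, N3=1, N4=1 [inverted output] → 1 — matches
Only N4 inverted output reproduces the observed 1.

N4 inverted output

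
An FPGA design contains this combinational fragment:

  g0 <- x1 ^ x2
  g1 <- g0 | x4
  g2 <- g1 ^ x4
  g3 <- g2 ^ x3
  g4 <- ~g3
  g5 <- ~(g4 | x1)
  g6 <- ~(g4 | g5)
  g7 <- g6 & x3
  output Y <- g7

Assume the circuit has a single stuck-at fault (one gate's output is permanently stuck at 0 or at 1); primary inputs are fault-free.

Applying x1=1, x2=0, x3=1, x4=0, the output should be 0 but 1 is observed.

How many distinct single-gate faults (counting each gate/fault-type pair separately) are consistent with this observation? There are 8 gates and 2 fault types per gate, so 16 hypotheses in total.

Fault-free: g0=1, g1=1, g2=1, g3=0, g4=1, g5=0, g6=0, g7=0 → 0. Observed 1.
  g0: stuck-at-0 ✓; others ✗
  g1: stuck-at-0 ✓; others ✗
  g2: stuck-at-0 ✓; others ✗
  g3: stuck-at-1 ✓; others ✗
  g4: stuck-at-0 ✓; others ✗
  g5: none of the 2 fault types match ✗
  g6: stuck-at-1 ✓; others ✗
  g7: stuck-at-1 ✓; others ✗
Consistent faults: {g0 stuck-at-0, g1 stuck-at-0, g2 stuck-at-0, g3 stuck-at-1, g4 stuck-at-0, g6 stuck-at-1, g7 stuck-at-1} — 7 in all.

7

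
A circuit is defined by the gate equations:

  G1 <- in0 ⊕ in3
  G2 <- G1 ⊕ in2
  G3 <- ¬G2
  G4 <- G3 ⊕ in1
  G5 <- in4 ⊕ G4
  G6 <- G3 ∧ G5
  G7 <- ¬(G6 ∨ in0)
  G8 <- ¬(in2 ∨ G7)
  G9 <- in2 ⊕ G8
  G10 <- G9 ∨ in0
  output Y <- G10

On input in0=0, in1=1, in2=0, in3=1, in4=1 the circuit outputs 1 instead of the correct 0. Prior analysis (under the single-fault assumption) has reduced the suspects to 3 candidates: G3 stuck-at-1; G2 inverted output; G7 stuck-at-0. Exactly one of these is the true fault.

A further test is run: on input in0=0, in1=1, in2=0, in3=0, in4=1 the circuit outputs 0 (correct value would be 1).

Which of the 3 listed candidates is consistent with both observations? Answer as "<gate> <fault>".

G2 inverted output

Evaluate each candidate on input in0=0, in1=1, in2=0, in3=0, in4=1:
  G3 stuck-at-1: G1=0, G2=0, G3=1 [stuck-at-1], G4=0, G5=1, G6=1, G7=0, G8=1, G9=1, G10=1 → 1 — eliminated
  G2 inverted output: G1=0, G2=1 [inverted output], G3=0, G4=1, G5=0, G6=0, G7=1, G8=0, G9=0, G10=0 → 0 — matches
  G7 stuck-at-0: G1=0, G2=0, G3=1, G4=0, G5=1, G6=1, G7=0 [stuck-at-0], G8=1, G9=1, G10=1 → 1 — eliminated
Only G2 inverted output reproduces the observed 0.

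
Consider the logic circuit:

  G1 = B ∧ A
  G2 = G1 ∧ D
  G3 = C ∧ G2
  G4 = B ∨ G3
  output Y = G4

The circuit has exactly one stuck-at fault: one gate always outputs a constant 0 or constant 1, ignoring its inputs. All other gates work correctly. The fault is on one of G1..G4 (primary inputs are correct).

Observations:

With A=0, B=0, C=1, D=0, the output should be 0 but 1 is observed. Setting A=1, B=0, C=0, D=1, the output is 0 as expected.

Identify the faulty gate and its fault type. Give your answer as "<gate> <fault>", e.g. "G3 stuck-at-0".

G2 stuck-at-1

Fault-free values for test 1 (A=0, B=0, C=1, D=0): G1=0, G2=0, G3=0, G4=0, giving Y=0. Observed 1.
Test 1: faults giving observed 1 are {G2 stuck-at-1, G3 stuck-at-1, G4 stuck-at-1}.
Test 2 (A=1, B=0, C=0, D=1): fault-free G1=0, G2=0, G3=0, G4=0 → 0; observed 0. Eliminates G3 stuck-at-1, G4 stuck-at-1.
Only G2 stuck-at-1 is consistent with every test.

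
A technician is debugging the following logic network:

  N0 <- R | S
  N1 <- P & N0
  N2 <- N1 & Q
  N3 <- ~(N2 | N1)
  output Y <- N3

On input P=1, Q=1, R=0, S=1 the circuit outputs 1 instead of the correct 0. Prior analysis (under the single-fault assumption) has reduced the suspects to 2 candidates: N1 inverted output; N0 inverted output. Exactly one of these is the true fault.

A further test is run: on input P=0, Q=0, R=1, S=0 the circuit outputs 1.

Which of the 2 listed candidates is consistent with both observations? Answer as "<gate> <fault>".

N0 inverted output

Evaluate each candidate on input P=0, Q=0, R=1, S=0:
  N1 inverted output: N0=1, N1=1 [inverted output], N2=0, N3=0 → 0 — eliminated
  N0 inverted output: N0=0 [inverted output], N1=0, N2=0, N3=1 → 1 — matches
Only N0 inverted output reproduces the observed 1.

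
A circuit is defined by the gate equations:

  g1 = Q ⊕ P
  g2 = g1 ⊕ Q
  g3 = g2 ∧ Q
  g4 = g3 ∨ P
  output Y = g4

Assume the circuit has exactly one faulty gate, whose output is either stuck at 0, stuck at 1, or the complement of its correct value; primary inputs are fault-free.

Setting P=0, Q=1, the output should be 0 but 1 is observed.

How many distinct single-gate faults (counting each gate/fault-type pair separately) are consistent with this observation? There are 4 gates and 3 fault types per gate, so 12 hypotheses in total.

Fault-free: g1=1, g2=0, g3=0, g4=0 → 0. Observed 1.
  g1 stuck-at-0: output 1 ✓
  g1 stuck-at-1: output 0 ✗
  g1 inverted output: output 1 ✓
  g2 stuck-at-0: output 0 ✗
  g2 stuck-at-1: output 1 ✓
  g2 inverted output: output 1 ✓
  g3 stuck-at-0: output 0 ✗
  g3 stuck-at-1: output 1 ✓
  g3 inverted output: output 1 ✓
  g4 stuck-at-0: output 0 ✗
  g4 stuck-at-1: output 1 ✓
  g4 inverted output: output 1 ✓
Consistent faults: {g1 stuck-at-0, g1 inverted output, g2 stuck-at-1, g2 inverted output, g3 stuck-at-1, g3 inverted output, g4 stuck-at-1, g4 inverted output} — 8 in all.

8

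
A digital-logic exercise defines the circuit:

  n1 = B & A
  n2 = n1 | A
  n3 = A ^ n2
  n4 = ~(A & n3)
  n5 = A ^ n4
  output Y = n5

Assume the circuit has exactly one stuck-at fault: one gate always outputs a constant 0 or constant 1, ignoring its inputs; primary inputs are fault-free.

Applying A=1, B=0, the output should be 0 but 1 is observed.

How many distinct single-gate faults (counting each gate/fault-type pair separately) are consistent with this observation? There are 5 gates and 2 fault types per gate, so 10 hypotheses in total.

Fault-free: n1=0, n2=1, n3=0, n4=1, n5=0 → 0. Observed 1.
  n1 stuck-at-0: output 0 ✗
  n1 stuck-at-1: output 0 ✗
  n2 stuck-at-0: output 1 ✓
  n2 stuck-at-1: output 0 ✗
  n3 stuck-at-0: output 0 ✗
  n3 stuck-at-1: output 1 ✓
  n4 stuck-at-0: output 1 ✓
  n4 stuck-at-1: output 0 ✗
  n5 stuck-at-0: output 0 ✗
  n5 stuck-at-1: output 1 ✓
Consistent faults: {n2 stuck-at-0, n3 stuck-at-1, n4 stuck-at-0, n5 stuck-at-1} — 4 in all.

4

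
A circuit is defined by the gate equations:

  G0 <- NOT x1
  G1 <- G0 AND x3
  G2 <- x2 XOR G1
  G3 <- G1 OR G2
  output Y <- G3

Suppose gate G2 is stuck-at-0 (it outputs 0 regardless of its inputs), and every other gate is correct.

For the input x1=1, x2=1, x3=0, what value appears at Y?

Propagate with G2 forced: G0=0, G1=0, G2=0 [stuck-at-0], G3=0.
So Y = 0. (Without the fault it would be 1.)

0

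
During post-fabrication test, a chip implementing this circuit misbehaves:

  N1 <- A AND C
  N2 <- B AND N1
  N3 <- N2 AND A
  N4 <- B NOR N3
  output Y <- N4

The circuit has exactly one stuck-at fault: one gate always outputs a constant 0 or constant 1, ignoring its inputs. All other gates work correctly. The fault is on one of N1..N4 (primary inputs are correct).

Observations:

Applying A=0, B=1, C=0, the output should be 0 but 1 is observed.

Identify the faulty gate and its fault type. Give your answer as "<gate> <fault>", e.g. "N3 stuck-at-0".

N4 stuck-at-1

Fault-free values for test 1 (A=0, B=1, C=0): N1=0, N2=0, N3=0, N4=0, giving Y=0. Observed 1.
Test 1: faults giving observed 1 are {N4 stuck-at-1}.
Only N4 stuck-at-1 is consistent with every test.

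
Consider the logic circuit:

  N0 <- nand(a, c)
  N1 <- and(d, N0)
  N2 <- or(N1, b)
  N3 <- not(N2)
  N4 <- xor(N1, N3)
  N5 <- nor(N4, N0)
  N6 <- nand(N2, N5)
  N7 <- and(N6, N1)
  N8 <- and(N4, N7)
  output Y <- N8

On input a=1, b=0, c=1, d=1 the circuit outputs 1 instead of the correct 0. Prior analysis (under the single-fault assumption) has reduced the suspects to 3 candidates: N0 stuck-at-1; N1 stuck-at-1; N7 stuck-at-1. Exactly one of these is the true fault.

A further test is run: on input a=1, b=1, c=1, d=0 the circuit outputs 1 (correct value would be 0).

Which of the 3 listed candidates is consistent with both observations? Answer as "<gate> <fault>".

Evaluate each candidate on input a=1, b=1, c=1, d=0:
  N0 stuck-at-1: N0=1 [stuck-at-1], N1=0, N2=1, N3=0, N4=0, N5=0, N6=1, N7=0, N8=0 → 0 — eliminated
  N1 stuck-at-1: N0=0, N1=1 [stuck-at-1], N2=1, N3=0, N4=1, N5=0, N6=1, N7=1, N8=1 → 1 — matches
  N7 stuck-at-1: N0=0, N1=0, N2=1, N3=0, N4=0, N5=1, N6=0, N7=1 [stuck-at-1], N8=0 → 0 — eliminated
Only N1 stuck-at-1 reproduces the observed 1.

N1 stuck-at-1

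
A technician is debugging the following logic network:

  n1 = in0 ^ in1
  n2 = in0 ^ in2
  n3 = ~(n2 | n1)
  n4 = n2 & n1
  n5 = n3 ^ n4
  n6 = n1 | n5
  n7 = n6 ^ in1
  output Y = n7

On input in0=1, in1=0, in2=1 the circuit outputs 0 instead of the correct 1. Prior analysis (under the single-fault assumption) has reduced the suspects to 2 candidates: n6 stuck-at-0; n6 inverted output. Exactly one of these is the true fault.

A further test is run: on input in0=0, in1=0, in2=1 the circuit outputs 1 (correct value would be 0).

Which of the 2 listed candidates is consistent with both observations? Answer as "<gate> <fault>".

Evaluate each candidate on input in0=0, in1=0, in2=1:
  n6 stuck-at-0: n1=0, n2=1, n3=0, n4=0, n5=0, n6=0 [stuck-at-0], n7=0 → 0 — eliminated
  n6 inverted output: n1=0, n2=1, n3=0, n4=0, n5=0, n6=1 [inverted output], n7=1 → 1 — matches
Only n6 inverted output reproduces the observed 1.

n6 inverted output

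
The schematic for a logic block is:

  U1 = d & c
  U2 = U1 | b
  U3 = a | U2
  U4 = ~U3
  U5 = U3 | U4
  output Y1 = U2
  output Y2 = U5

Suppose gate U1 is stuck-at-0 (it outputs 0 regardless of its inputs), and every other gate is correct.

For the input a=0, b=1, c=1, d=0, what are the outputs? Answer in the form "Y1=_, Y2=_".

Propagate with U1 forced: U1=0 [stuck-at-0], U2=1, U3=1, U4=0, U5=1.
So the outputs are Y1=1, Y2=1. (Same as the fault-free value — the fault is masked on this input.)

Y1=1, Y2=1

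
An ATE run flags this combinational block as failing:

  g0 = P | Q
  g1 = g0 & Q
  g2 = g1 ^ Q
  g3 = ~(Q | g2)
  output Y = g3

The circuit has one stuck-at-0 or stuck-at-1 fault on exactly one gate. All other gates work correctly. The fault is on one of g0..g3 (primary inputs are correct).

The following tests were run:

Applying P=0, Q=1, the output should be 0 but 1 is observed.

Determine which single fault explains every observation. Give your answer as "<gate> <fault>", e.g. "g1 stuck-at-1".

Fault-free values for test 1 (P=0, Q=1): g0=1, g1=1, g2=0, g3=0, giving Y=0. Observed 1.
Test 1: faults giving observed 1 are {g3 stuck-at-1}.
Only g3 stuck-at-1 is consistent with every test.

g3 stuck-at-1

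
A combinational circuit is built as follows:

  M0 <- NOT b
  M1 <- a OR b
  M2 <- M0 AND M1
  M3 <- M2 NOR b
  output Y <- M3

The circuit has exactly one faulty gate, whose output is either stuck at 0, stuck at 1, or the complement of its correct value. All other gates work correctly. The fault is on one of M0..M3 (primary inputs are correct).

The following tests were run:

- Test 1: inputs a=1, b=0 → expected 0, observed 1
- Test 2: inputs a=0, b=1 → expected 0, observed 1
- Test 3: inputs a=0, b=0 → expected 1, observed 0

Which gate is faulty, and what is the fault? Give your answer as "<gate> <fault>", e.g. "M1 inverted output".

M3 inverted output

Fault-free values for test 1 (a=1, b=0): M0=1, M1=1, M2=1, M3=0, giving Y=0. Observed 1.
Test 1: faults giving observed 1 are {M0 stuck-at-0, M0 inverted output, M1 stuck-at-0, M1 inverted output, M2 stuck-at-0, M2 inverted output, M3 stuck-at-1, M3 inverted output}.
Test 2 (a=0, b=1): fault-free M0=0, M1=1, M2=0, M3=0 → 0; observed 1. Eliminates M0 stuck-at-0, M0 inverted output, M1 stuck-at-0, M1 inverted output, M2 stuck-at-0, M2 inverted output.
Test 3 (a=0, b=0): fault-free M0=1, M1=0, M2=0, M3=1 → 1; observed 0. Eliminates M3 stuck-at-1.
Only M3 inverted output is consistent with every test.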